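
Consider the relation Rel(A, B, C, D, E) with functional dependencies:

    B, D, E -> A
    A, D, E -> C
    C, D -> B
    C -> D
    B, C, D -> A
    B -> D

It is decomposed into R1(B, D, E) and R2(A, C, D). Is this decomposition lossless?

Common attributes: R1 ∩ R2 = {D}.
No dependency enlarges {D}, so (D)⁺ = {D}.
The closure contains neither all of R1 = {B, D, E} nor all of R2 = {A, C, D}, so the common attributes are not a superkey of either fragment. The join is lossy.

No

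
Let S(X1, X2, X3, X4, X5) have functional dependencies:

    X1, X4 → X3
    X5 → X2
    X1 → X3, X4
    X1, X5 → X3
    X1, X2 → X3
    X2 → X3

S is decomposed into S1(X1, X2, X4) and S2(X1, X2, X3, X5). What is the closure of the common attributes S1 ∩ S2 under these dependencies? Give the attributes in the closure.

S1 ∩ S2 = {X1, X2}.
X1 → X3, X4 applies, adding X3, X4
Closure: {X1, X2, X3, X4}.

X1, X2, X3, X4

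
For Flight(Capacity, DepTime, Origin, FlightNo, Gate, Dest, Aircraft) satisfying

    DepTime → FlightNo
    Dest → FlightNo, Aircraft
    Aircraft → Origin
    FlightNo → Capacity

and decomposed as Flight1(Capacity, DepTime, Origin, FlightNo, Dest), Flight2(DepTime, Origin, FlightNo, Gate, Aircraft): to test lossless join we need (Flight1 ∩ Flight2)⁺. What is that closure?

Capacity, DepTime, Origin, FlightNo

Flight1 ∩ Flight2 = {DepTime, Origin, FlightNo}.
FlightNo → Capacity applies, adding Capacity
Closure: {Capacity, DepTime, Origin, FlightNo}.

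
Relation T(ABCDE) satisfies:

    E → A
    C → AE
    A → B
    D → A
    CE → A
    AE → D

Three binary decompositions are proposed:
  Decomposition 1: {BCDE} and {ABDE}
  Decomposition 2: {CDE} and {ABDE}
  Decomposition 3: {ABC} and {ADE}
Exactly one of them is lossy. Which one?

Decomposition 3

Decomposition 1: common = {BDE}, closure = {ABDE} → lossless.
Decomposition 2: common = {DE}, closure = {ABDE} → lossless.
Decomposition 3: common = {A}, closure = {AB} → lossy.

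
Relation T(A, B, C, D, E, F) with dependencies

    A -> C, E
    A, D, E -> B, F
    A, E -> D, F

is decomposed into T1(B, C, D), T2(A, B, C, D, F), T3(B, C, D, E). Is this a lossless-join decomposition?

No

Chase test. Columns are A, B, C, D, E, F; row i has aⱼ where attribute j ∈ Ti, else bᵢⱼ.
Initial tableau (one row per fragment):
  row 1: b11 a2 a3 a4 b15 b16
  row 2: a1 a2 a3 a4 b25 a6
  row 3: b31 a2 a3 a4 a5 b36
No row becomes fully distinguished — the join is lossy.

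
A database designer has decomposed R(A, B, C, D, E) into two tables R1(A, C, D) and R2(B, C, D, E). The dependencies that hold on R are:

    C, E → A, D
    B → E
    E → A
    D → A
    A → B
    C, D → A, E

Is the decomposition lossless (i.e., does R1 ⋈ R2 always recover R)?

Yes

Common attributes: R1 ∩ R2 = {C, D}.
Closure of {C, D}: D → A applies, adding A; A → B applies, adding B; C, D → A, E applies, adding E. So (C, D)⁺ = {A, B, C, D, E}.
This closure contains every attribute of R1, so R1 ∩ R2 → R1. The join is lossless.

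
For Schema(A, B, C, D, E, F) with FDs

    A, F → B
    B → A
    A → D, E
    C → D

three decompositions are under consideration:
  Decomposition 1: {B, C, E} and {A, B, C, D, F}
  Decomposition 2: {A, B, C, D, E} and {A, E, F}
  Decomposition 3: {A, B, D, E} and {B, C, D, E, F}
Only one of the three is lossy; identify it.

Decomposition 2

Decomposition 1: common = {B, C}, closure = {A, B, C, D, E} → lossless.
Decomposition 2: common = {A, E}, closure = {A, D, E} → lossy.
Decomposition 3: common = {B, D, E}, closure = {A, B, D, E} → lossless.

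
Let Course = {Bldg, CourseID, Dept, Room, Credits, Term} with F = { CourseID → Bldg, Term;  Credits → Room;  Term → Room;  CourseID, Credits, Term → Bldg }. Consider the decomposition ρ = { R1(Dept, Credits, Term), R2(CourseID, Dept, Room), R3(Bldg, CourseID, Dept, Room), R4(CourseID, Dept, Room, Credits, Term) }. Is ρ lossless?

Yes

Chase test. Columns are Bldg, CourseID, Dept, Room, Credits, Term; row i has aⱼ where attribute j ∈ Ri, else bᵢⱼ.
Initial tableau (one row per fragment):
  row 1: b11 b12 a3 b14 a5 a6
  row 2: b21 a2 a3 a4 b25 b26
  row 3: a1 a2 a3 a4 b35 b36
  row 4: b41 a2 a3 a4 a5 a6
Rows 2 and 3 agree on CourseID; apply CourseID→Bldg, Term and equate their Bldg, Term entries.
Rows 2 and 4 agree on CourseID; apply CourseID→Bldg, Term and equate their Bldg, Term entries.
Rows 1 and 4 agree on Credits; apply Credits→Room and equate their Room entries.
Row 4 is now all distinguished symbols — the join is lossless.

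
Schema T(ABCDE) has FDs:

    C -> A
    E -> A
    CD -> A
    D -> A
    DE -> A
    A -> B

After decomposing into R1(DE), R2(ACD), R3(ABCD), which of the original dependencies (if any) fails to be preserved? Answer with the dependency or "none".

E -> A

Check E → A: no single fragment contains all of {AE}, and the restricted closure of {E} across the fragments never reaches {A}.
C → A is preserved.
CD → A is preserved.
D → A is preserved.
DE → A is preserved.
A → B is preserved.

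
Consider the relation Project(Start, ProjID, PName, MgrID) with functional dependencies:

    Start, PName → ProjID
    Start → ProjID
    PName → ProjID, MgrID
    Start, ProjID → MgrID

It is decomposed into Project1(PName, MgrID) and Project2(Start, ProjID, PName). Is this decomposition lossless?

Common attributes: Project1 ∩ Project2 = {PName}.
Closure of {PName}: PName → ProjID, MgrID applies, adding ProjID, MgrID. So (PName)⁺ = {ProjID, PName, MgrID}.
This closure contains every attribute of Project1, so Project1 ∩ Project2 → Project1. The join is lossless.

Yes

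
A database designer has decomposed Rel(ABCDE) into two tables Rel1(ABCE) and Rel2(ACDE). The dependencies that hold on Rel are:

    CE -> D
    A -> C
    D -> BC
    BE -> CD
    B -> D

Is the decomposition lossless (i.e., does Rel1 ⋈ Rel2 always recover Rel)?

Yes

Common attributes: Rel1 ∩ Rel2 = {ACE}.
Closure of {ACE}: CE → D applies, adding D; D → BC applies, adding B. So (ACE)⁺ = {ABCDE}.
This closure contains every attribute of Rel1, so Rel1 ∩ Rel2 → Rel1. The join is lossless.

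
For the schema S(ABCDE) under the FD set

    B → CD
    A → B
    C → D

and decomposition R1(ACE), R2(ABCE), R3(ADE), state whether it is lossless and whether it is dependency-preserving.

Lossless test (chase): Rows 1 and 2 agree on A; apply A→B and equate their B entries. Rows 1 and 3 agree on A; apply A→B and equate their B entries. Rows 1 and 2 agree on C; apply C→D and equate their D entries. Rows 1 and 3 agree on B; apply B→CD and equate their CD entries. Row 1 is now all distinguished symbols — the join is lossless.
Dependency preservation: the restricted closure of {B} across the fragments never reaches {CD}, so B → CD cannot be enforced without a join — not preserved.

lossless but not dependency-preserving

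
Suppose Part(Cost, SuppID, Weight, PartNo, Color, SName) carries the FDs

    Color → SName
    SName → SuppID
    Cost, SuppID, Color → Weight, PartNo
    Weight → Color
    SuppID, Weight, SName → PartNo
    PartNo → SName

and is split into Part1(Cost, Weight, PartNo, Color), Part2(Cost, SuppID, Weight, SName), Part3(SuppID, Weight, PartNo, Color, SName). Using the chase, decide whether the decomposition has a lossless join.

Chase test. Columns are Cost, SuppID, Weight, PartNo, Color, SName; row i has aⱼ where attribute j ∈ Parti, else bᵢⱼ.
Initial tableau (one row per fragment):
  row 1: a1 b12 a3 a4 a5 b16
  row 2: a1 a2 a3 b24 b25 a6
  row 3: b31 a2 a3 a4 a5 a6
Rows 1 and 3 agree on Color; apply Color→SName and equate their SName entries.
Rows 1 and 2 agree on SName; apply SName→SuppID and equate their SuppID entries.
Rows 1 and 2 agree on Weight; apply Weight→Color and equate their Color entries.
Rows 1 and 2 agree on SuppID, Weight, SName; apply SuppID, Weight, SName→PartNo and equate their PartNo entries.
Row 1 is now all distinguished symbols — the join is lossless.

Yes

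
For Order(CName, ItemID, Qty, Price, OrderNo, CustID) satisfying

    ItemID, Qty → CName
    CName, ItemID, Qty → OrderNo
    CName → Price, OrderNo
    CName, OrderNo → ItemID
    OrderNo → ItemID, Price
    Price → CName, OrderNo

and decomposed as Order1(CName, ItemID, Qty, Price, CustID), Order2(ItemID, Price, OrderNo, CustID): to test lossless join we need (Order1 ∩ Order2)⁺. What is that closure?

CName, ItemID, Price, OrderNo, CustID

Order1 ∩ Order2 = {ItemID, Price, CustID}.
Price → CName, OrderNo applies, adding CName, OrderNo
Closure: {CName, ItemID, Price, OrderNo, CustID}.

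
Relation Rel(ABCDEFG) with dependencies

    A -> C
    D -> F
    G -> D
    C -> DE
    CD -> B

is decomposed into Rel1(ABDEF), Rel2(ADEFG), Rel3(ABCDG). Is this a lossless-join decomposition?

Chase test. Columns are ABCDEFG; row i has aⱼ where attribute j ∈ Reli, else bᵢⱼ.
Initial tableau (one row per fragment):
  row 1: a1 a2 b13 a4 a5 a6 b17
  row 2: a1 b22 b23 a4 a5 a6 a7
  row 3: a1 a2 a3 a4 b35 b36 a7
Rows 1 and 2 agree on A; apply A→C and equate their C entries.
Rows 1 and 3 agree on A; apply A→C and equate their C entries.
Rows 1 and 3 agree on D; apply D→F and equate their F entries.
Rows 1 and 3 agree on C; apply C→DE and equate their DE entries.
Rows 1 and 2 agree on CD; apply CD→B and equate their B entries.
Row 2 is now all distinguished symbols — the join is lossless.

Yes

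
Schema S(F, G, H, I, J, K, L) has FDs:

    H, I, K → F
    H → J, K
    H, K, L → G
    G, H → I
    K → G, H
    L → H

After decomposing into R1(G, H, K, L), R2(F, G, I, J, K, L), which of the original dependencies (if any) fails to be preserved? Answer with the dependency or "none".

none

H, I, K → F: restricted closure across fragments reaches F.
H → J, K: restricted closure across fragments reaches J, K.
H, K, L → G lies within R1.
G, H → I: restricted closure across fragments reaches I.
K → G, H lies within R1.
L → H lies within R1.
Every dependency is enforceable on the fragments, so the decomposition is dependency-preserving.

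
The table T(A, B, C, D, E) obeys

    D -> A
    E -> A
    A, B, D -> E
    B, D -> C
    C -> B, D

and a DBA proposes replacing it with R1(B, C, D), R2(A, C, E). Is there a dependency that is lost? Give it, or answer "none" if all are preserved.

D -> A

Check D → A: no single fragment contains all of {A, D}, and the restricted closure of {D} across the fragments never reaches {A}.
E → A is preserved.
A, B, D → E is preserved.
B, D → C is preserved.
C → B, D is preserved.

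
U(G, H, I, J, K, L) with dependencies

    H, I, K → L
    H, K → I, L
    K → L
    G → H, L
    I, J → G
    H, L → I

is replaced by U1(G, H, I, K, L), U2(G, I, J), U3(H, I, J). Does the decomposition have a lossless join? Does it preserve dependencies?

Lossless test (chase): Rows 1 and 2 agree on G; apply G→H, L and equate their H, L entries. Rows 2 and 3 agree on I, J; apply I, J→G and equate their G entries. Rows 1 and 3 agree on G; apply G→H, L and equate their H, L entries. No row becomes fully distinguished — the join is lossy.
Dependency preservation: every FD's attributes lie within a single fragment, so each can be enforced locally — preserved.

lossy but dependency-preserving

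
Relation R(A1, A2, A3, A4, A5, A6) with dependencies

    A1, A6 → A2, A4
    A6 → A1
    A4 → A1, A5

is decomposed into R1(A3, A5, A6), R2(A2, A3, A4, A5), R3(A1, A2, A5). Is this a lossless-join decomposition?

Chase test. Columns are A1, A2, A3, A4, A5, A6; row i has aⱼ where attribute j ∈ Ri, else bᵢⱼ.
Initial tableau (one row per fragment):
  row 1: b11 b12 a3 b14 a5 a6
  row 2: b21 a2 a3 a4 a5 b26
  row 3: a1 a2 b33 b34 a5 b36
No row becomes fully distinguished — the join is lossy.

No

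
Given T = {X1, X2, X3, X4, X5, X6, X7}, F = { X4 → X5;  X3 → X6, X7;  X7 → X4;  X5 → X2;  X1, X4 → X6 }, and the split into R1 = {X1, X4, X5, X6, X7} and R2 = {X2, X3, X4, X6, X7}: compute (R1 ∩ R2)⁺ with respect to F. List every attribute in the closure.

X2, X4, X5, X6, X7

R1 ∩ R2 = {X4, X6, X7}.
X4 → X5 applies, adding X5
X5 → X2 applies, adding X2
Closure: {X2, X4, X5, X6, X7}.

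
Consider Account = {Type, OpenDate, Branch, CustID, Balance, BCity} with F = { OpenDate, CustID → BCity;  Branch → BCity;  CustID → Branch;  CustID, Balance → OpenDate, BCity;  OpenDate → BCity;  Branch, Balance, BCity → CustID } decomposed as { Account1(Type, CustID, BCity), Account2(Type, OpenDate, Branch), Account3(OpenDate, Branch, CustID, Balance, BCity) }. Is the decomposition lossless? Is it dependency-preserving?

lossy but dependency-preserving

Lossless test (chase): Rows 2 and 3 agree on Branch; apply Branch→BCity and equate their BCity entries. Rows 1 and 3 agree on CustID; apply CustID→Branch and equate their Branch entries. No row becomes fully distinguished — the join is lossy.
Dependency preservation: every FD's attributes lie within a single fragment, so each can be enforced locally — preserved.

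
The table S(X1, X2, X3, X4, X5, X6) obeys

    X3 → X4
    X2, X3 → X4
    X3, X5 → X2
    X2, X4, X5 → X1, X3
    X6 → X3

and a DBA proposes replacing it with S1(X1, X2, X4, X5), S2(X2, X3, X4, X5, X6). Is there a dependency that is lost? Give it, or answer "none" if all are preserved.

none

X3 → X4 lies within S2.
X2, X3 → X4 lies within S2.
X3, X5 → X2 lies within S2.
X2, X4, X5 → X1, X3: restricted closure across fragments reaches X1, X3.
X6 → X3 lies within S2.
Every dependency is enforceable on the fragments, so the decomposition is dependency-preserving.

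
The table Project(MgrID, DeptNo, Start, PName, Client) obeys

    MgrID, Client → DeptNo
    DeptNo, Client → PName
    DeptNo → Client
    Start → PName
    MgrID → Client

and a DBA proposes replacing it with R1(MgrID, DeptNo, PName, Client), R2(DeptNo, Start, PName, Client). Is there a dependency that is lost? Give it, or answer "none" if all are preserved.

MgrID, Client → DeptNo lies within R1.
DeptNo, Client → PName lies within R1.
DeptNo → Client lies within R1.
Start → PName lies within R2.
MgrID → Client lies within R1.
Every dependency is enforceable on the fragments, so the decomposition is dependency-preserving.

none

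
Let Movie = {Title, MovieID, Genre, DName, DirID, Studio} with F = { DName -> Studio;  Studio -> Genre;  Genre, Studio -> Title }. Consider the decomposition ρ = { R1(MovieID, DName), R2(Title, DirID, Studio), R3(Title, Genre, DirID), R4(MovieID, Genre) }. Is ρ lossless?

No

Chase test. Columns are Title, MovieID, Genre, DName, DirID, Studio; row i has aⱼ where attribute j ∈ Ri, else bᵢⱼ.
Initial tableau (one row per fragment):
  row 1: b11 a2 b13 a4 b15 b16
  row 2: a1 b22 b23 b24 a5 a6
  row 3: a1 b32 a3 b34 a5 b36
  row 4: b41 a2 a3 b44 b45 b46
No row becomes fully distinguished — the join is lossy.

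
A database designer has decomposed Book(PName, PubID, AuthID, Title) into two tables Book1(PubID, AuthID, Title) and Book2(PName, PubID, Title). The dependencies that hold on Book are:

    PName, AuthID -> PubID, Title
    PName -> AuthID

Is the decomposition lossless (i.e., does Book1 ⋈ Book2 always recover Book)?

Common attributes: Book1 ∩ Book2 = {PubID, Title}.
No dependency enlarges {PubID, Title}, so (PubID, Title)⁺ = {PubID, Title}.
The closure contains neither all of Book1 = {PubID, AuthID, Title} nor all of Book2 = {PName, PubID, Title}, so the common attributes are not a superkey of either fragment. The join is lossy.

No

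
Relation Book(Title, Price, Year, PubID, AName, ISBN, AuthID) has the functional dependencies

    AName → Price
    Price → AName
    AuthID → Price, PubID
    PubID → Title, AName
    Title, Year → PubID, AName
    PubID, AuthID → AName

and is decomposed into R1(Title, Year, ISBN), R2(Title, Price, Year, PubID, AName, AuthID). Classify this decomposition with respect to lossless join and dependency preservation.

lossy but dependency-preserving

Lossless test: (Title, Year)⁺ = {Title, Price, Year, PubID, AName}, which is a superkey of neither fragment — lossy.
Dependency preservation: every FD's attributes lie within a single fragment, so each can be enforced locally — preserved.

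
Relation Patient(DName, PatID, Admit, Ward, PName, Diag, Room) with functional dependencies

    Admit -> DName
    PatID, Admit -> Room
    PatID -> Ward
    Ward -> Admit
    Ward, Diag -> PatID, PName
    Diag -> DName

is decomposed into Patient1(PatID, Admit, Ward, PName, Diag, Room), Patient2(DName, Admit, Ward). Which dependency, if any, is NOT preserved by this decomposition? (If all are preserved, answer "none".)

Diag -> DName

Check Diag → DName: no single fragment contains all of {DName, Diag}, and the restricted closure of {Diag} across the fragments never reaches {DName}.
Admit → DName is preserved.
PatID, Admit → Room is preserved.
PatID → Ward is preserved.
Ward → Admit is preserved.
Ward, Diag → PatID, PName is preserved.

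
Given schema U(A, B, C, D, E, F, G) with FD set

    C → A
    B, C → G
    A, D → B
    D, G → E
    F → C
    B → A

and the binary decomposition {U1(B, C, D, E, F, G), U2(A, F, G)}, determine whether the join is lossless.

Common attributes: U1 ∩ U2 = {F, G}.
Closure of {F, G}: F → C applies, adding C; C → A applies, adding A. So (F, G)⁺ = {A, C, F, G}.
This closure contains every attribute of U2, so U1 ∩ U2 → U2. The join is lossless.

Yes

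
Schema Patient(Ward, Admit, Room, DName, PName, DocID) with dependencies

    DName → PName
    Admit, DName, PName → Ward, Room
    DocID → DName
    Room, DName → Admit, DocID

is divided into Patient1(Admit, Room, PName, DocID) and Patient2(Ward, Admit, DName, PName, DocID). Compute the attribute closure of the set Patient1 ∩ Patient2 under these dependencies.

Patient1 ∩ Patient2 = {Admit, PName, DocID}.
DocID → DName applies, adding DName
Admit, DName, PName → Ward, Room applies, adding Ward, Room
Closure: {Ward, Admit, Room, DName, PName, DocID}.

Ward, Admit, Room, DName, PName, DocID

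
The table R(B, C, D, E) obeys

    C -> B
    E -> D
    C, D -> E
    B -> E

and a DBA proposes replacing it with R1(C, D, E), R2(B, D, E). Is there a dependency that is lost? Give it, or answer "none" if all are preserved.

Check C → B: no single fragment contains all of {B, C}, and the restricted closure of {C} across the fragments never reaches {B}.
E → D is preserved.
C, D → E is preserved.
B → E is preserved.

C -> B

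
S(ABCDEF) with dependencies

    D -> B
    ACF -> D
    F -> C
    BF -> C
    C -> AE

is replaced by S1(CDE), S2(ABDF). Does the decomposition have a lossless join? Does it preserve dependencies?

lossy and not dependency-preserving

Lossless test: (D)⁺ = {BD}, which is a superkey of neither fragment — lossy.
Dependency preservation: the restricted closure of {F} across the fragments never reaches {C}, so F → C cannot be enforced without a join — not preserved.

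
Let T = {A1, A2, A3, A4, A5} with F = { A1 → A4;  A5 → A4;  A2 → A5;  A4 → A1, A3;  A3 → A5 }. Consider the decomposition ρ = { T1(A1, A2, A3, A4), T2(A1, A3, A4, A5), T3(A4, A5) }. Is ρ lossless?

Chase test. Columns are A1, A2, A3, A4, A5; row i has aⱼ where attribute j ∈ Ti, else bᵢⱼ.
Initial tableau (one row per fragment):
  row 1: a1 a2 a3 a4 b15
  row 2: a1 b22 a3 a4 a5
  row 3: b31 b32 b33 a4 a5
Rows 1 and 3 agree on A4; apply A4→A1, A3 and equate their A1, A3 entries.
Rows 1 and 2 agree on A3; apply A3→A5 and equate their A5 entries.
Row 1 is now all distinguished symbols — the join is lossless.

Yes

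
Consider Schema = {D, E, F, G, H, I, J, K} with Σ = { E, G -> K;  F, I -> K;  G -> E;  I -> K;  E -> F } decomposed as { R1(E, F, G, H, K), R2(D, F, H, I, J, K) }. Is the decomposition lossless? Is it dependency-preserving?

lossy but dependency-preserving

Lossless test: (F, H, K)⁺ = {F, H, K}, which is a superkey of neither fragment — lossy.
Dependency preservation: every FD's attributes lie within a single fragment, so each can be enforced locally — preserved.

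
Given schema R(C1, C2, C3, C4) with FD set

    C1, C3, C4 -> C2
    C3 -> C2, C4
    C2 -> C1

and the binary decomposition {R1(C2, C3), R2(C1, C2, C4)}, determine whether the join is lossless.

Common attributes: R1 ∩ R2 = {C2}.
Closure of {C2}: C2 → C1 applies, adding C1. So (C2)⁺ = {C1, C2}.
The closure contains neither all of R1 = {C2, C3} nor all of R2 = {C1, C2, C4}, so the common attributes are not a superkey of either fragment. The join is lossy.

No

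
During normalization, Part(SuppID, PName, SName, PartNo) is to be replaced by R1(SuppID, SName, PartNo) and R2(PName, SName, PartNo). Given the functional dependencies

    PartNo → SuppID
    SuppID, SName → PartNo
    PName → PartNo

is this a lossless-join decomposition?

Common attributes: R1 ∩ R2 = {SName, PartNo}.
Closure of {SName, PartNo}: PartNo → SuppID applies, adding SuppID. So (SName, PartNo)⁺ = {SuppID, SName, PartNo}.
This closure contains every attribute of R1, so R1 ∩ R2 → R1. The join is lossless.

Yes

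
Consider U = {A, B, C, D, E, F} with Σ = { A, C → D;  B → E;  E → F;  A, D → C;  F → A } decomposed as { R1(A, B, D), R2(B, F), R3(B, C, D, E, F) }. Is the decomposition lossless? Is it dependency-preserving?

lossless but not dependency-preserving

Lossless test (chase): Rows 1 and 2 agree on B; apply B→E and equate their E entries. Rows 1 and 3 agree on B; apply B→E and equate their E entries. Rows 1 and 2 agree on E; apply E→F and equate their F entries. Rows 1 and 2 agree on F; apply F→A and equate their A entries. Rows 1 and 3 agree on F; apply F→A and equate their A entries. Rows 1 and 3 agree on A, D; apply A, D→C and equate their C entries. Row 1 is now all distinguished symbols — the join is lossless.
Dependency preservation: the restricted closure of {A, C} across the fragments never reaches {D}, so A, C → D cannot be enforced without a join — not preserved.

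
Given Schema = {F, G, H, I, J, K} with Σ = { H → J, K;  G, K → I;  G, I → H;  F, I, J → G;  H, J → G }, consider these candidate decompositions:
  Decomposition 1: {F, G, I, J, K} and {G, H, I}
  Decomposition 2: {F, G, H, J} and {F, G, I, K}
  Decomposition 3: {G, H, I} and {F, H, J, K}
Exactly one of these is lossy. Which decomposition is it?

Decomposition 1: common = {G, I}, closure = {G, H, I, J, K} → lossless.
Decomposition 2: common = {F, G}, closure = {F, G} → lossy.
Decomposition 3: common = {H}, closure = {G, H, I, J, K} → lossless.

Decomposition 2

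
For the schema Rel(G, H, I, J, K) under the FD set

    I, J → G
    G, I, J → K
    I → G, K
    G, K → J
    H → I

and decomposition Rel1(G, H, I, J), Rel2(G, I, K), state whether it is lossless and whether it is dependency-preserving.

lossless but not dependency-preserving

Lossless test: (G, I)⁺ = {G, I, J, K}, which contains all of one fragment — lossless.
Dependency preservation: the restricted closure of {G, K} across the fragments never reaches {J}, so G, K → J cannot be enforced without a join — not preserved.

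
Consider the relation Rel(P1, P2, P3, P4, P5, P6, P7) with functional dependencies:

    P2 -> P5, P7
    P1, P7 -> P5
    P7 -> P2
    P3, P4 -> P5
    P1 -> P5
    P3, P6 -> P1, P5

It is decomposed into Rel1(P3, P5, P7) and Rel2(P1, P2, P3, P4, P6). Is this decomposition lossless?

Common attributes: Rel1 ∩ Rel2 = {P3}.
No dependency enlarges {P3}, so (P3)⁺ = {P3}.
The closure contains neither all of Rel1 = {P3, P5, P7} nor all of Rel2 = {P1, P2, P3, P4, P6}, so the common attributes are not a superkey of either fragment. The join is lossy.

No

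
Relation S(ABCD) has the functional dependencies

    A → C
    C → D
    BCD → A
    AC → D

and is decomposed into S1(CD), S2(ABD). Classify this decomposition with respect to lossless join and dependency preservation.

lossy and not dependency-preserving

Lossless test: (D)⁺ = {D}, which is a superkey of neither fragment — lossy.
Dependency preservation: the restricted closure of {A} across the fragments never reaches {C}, so A → C cannot be enforced without a join — not preserved.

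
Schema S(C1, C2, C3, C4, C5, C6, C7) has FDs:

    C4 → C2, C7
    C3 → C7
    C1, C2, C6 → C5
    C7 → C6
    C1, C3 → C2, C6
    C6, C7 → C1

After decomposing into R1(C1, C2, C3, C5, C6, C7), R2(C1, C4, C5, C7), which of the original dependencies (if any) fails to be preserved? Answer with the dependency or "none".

C4 → C2, C7

Check C4 → C2, C7: no single fragment contains all of {C2, C4, C7}, and the restricted closure of {C4} across the fragments never reaches {C2, C7}.
C3 → C7 is preserved.
C1, C2, C6 → C5 is preserved.
C7 → C6 is preserved.
C1, C3 → C2, C6 is preserved.
C6, C7 → C1 is preserved.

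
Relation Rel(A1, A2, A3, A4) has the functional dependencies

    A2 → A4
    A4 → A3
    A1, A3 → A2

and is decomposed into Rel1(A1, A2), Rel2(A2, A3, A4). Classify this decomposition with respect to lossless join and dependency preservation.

Lossless test: (A2)⁺ = {A2, A3, A4}, which contains all of one fragment — lossless.
Dependency preservation: the restricted closure of {A1, A3} across the fragments never reaches {A2}, so A1, A3 → A2 cannot be enforced without a join — not preserved.

lossless but not dependency-preserving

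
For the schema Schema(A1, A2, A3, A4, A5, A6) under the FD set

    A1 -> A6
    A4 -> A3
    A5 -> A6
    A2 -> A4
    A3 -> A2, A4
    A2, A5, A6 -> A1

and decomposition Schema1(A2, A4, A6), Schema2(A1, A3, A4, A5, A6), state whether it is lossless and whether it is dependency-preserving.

lossless and dependency-preserving

Lossless test: (A4, A6)⁺ = {A2, A3, A4, A6}, which contains all of one fragment — lossless.
Dependency preservation: A3 → A2, A4; A2, A5, A6 → A1 are not contained in any single fragment, but the restricted closure of each left-hand side across the fragments still reaches the right-hand side; the remaining FDs each lie inside some fragment. All dependencies are preserved.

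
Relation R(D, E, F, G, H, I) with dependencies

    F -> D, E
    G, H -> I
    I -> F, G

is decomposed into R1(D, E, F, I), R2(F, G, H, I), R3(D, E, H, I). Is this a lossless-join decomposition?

Yes

Chase test. Columns are D, E, F, G, H, I; row i has aⱼ where attribute j ∈ Ri, else bᵢⱼ.
Initial tableau (one row per fragment):
  row 1: a1 a2 a3 b14 b15 a6
  row 2: b21 b22 a3 a4 a5 a6
  row 3: a1 a2 b33 b34 a5 a6
Rows 1 and 2 agree on F; apply F→D, E and equate their D, E entries.
Rows 1 and 2 agree on I; apply I→F, G and equate their F, G entries.
Rows 1 and 3 agree on I; apply I→F, G and equate their F, G entries.
Row 2 is now all distinguished symbols — the join is lossless.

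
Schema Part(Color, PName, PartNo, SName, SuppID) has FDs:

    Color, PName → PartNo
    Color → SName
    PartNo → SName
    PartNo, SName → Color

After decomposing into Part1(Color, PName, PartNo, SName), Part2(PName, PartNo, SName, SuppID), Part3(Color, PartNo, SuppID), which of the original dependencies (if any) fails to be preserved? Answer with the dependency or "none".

Color, PName → PartNo lies within Part1.
Color → SName lies within Part1.
PartNo → SName lies within Part1.
PartNo, SName → Color lies within Part1.
Every dependency is enforceable on the fragments, so the decomposition is dependency-preserving.

none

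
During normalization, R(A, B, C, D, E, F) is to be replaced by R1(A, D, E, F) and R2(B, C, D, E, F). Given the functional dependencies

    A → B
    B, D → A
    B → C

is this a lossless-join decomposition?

No

Common attributes: R1 ∩ R2 = {D, E, F}.
No dependency enlarges {D, E, F}, so (D, E, F)⁺ = {D, E, F}.
The closure contains neither all of R1 = {A, D, E, F} nor all of R2 = {B, C, D, E, F}, so the common attributes are not a superkey of either fragment. The join is lossy.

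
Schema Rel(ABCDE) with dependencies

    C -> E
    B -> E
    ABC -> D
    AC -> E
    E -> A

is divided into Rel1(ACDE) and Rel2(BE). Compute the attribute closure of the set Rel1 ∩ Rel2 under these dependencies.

Rel1 ∩ Rel2 = {E}.
E → A applies, adding A
Closure: {AE}.

AE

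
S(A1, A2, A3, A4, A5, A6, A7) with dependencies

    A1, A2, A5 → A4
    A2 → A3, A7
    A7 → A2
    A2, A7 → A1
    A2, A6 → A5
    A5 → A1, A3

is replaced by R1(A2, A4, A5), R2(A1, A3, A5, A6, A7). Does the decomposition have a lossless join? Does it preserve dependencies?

lossy and not dependency-preserving

Lossless test: (A5)⁺ = {A1, A3, A5}, which is a superkey of neither fragment — lossy.
Dependency preservation: the restricted closure of {A2} across the fragments never reaches {A3, A7}, so A2 → A3, A7 cannot be enforced without a join — not preserved.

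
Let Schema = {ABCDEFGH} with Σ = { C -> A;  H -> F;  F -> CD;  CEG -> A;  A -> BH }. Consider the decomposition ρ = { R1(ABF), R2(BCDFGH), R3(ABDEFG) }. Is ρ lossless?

Yes

Chase test. Columns are ABCDEFGH; row i has aⱼ where attribute j ∈ Ri, else bᵢⱼ.
Initial tableau (one row per fragment):
  row 1: a1 a2 b13 b14 b15 a6 b17 b18
  row 2: b21 a2 a3 a4 b25 a6 a7 a8
  row 3: a1 a2 b33 a4 a5 a6 a7 b38
Rows 1 and 2 agree on F; apply F→CD and equate their CD entries.
Rows 1 and 3 agree on F; apply F→CD and equate their CD entries.
Rows 1 and 3 agree on A; apply A→BH and equate their BH entries.
Rows 1 and 2 agree on C; apply C→A and equate their A entries.
Rows 1 and 2 agree on A; apply A→BH and equate their BH entries.
Row 3 is now all distinguished symbols — the join is lossless.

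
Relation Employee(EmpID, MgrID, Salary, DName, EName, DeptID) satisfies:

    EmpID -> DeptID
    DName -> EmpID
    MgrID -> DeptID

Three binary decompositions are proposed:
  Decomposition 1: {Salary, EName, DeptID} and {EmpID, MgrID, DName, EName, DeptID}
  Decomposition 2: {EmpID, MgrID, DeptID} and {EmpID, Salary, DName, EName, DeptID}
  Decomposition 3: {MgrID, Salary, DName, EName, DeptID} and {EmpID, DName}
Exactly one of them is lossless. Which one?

Decomposition 1: common = {EName, DeptID}, closure = {EName, DeptID} → lossy.
Decomposition 2: common = {EmpID, DeptID}, closure = {EmpID, DeptID} → lossy.
Decomposition 3: common = {DName}, closure = {EmpID, DName, DeptID} → lossless.

Decomposition 3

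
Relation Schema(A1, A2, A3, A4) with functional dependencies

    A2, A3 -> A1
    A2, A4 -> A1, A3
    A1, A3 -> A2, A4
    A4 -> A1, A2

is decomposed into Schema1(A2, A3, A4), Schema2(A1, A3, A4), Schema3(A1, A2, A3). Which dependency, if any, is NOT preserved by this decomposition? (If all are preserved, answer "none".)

A2, A3 → A1 lies within Schema3.
A2, A4 → A1, A3: restricted closure across fragments reaches A1, A3.
A1, A3 → A2, A4: restricted closure across fragments reaches A2, A4.
A4 → A1, A2: restricted closure across fragments reaches A1, A2.
Every dependency is enforceable on the fragments, so the decomposition is dependency-preserving.

none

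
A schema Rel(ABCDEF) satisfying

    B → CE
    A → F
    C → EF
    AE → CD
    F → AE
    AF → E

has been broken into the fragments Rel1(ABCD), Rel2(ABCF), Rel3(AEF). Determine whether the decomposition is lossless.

Chase test. Columns are ABCDEF; row i has aⱼ where attribute j ∈ Reli, else bᵢⱼ.
Initial tableau (one row per fragment):
  row 1: a1 a2 a3 a4 b15 b16
  row 2: a1 a2 a3 b24 b25 a6
  row 3: a1 b32 b33 b34 a5 a6
Rows 1 and 2 agree on B; apply B→CE and equate their CE entries.
Rows 1 and 2 agree on A; apply A→F and equate their F entries.
Rows 1 and 2 agree on AE; apply AE→CD and equate their CD entries.
Rows 1 and 3 agree on F; apply F→AE and equate their AE entries.
Rows 1 and 3 agree on AE; apply AE→CD and equate their CD entries.
Row 1 is now all distinguished symbols — the join is lossless.

Yes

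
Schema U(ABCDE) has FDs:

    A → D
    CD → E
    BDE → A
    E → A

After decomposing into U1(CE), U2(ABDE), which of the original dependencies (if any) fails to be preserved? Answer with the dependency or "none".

Check CD → E: no single fragment contains all of {CDE}, and the restricted closure of {CD} across the fragments never reaches {E}.
A → D is preserved.
BDE → A is preserved.
E → A is preserved.

CD → E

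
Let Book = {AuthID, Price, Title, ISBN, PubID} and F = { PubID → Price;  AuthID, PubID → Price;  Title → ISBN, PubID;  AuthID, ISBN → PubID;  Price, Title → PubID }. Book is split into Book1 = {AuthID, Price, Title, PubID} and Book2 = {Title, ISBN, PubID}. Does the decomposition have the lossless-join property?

Yes

Common attributes: Book1 ∩ Book2 = {Title, PubID}.
Closure of {Title, PubID}: PubID → Price applies, adding Price; Title → ISBN, PubID applies, adding ISBN. So (Title, PubID)⁺ = {Price, Title, ISBN, PubID}.
This closure contains every attribute of Book2, so Book1 ∩ Book2 → Book2. The join is lossless.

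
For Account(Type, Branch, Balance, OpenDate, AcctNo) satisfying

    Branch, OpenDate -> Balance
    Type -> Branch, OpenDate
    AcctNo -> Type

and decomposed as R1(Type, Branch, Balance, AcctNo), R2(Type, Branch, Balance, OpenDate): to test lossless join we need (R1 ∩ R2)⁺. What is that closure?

Type, Branch, Balance, OpenDate

R1 ∩ R2 = {Type, Branch, Balance}.
Type → Branch, OpenDate applies, adding OpenDate
Closure: {Type, Branch, Balance, OpenDate}.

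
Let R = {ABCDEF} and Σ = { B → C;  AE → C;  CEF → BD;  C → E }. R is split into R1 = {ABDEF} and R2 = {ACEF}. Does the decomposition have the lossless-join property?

Yes

Common attributes: R1 ∩ R2 = {AEF}.
Closure of {AEF}: AE → C applies, adding C; CEF → BD applies, adding BD. So (AEF)⁺ = {ABCDEF}.
This closure contains every attribute of R1, so R1 ∩ R2 → R1. The join is lossless.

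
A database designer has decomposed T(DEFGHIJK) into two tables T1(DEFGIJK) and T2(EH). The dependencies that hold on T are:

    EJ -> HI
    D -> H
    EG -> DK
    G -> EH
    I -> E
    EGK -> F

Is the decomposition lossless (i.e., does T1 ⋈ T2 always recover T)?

Common attributes: T1 ∩ T2 = {E}.
No dependency enlarges {E}, so (E)⁺ = {E}.
The closure contains neither all of T1 = {DEFGIJK} nor all of T2 = {EH}, so the common attributes are not a superkey of either fragment. The join is lossy.

No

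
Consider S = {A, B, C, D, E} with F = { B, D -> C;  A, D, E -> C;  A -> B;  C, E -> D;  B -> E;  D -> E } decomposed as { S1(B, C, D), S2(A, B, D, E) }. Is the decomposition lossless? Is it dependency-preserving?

Lossless test: (B, D)⁺ = {B, C, D, E}, which contains all of one fragment — lossless.
Dependency preservation: the restricted closure of {C, E} across the fragments never reaches {D}, so C, E → D cannot be enforced without a join — not preserved.

lossless but not dependency-preserving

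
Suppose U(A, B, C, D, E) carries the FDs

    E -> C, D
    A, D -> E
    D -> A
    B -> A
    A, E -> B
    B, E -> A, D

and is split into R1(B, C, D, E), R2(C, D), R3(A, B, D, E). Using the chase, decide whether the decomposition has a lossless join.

Yes

Chase test. Columns are A, B, C, D, E; row i has aⱼ where attribute j ∈ Ri, else bᵢⱼ.
Initial tableau (one row per fragment):
  row 1: b11 a2 a3 a4 a5
  row 2: b21 b22 a3 a4 b25
  row 3: a1 a2 b33 a4 a5
Rows 1 and 3 agree on E; apply E→C, D and equate their C, D entries.
Rows 1 and 2 agree on D; apply D→A and equate their A entries.
Rows 1 and 3 agree on D; apply D→A and equate their A entries.
Rows 1 and 2 agree on A, D; apply A, D→E and equate their E entries.
Rows 1 and 2 agree on A, E; apply A, E→B and equate their B entries.
Row 1 is now all distinguished symbols — the join is lossless.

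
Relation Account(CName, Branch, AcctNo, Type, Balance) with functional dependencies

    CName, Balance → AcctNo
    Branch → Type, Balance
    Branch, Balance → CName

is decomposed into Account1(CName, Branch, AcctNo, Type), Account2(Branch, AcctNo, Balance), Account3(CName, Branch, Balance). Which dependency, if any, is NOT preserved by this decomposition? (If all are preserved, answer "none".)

Check CName, Balance → AcctNo: no single fragment contains all of {CName, AcctNo, Balance}, and the restricted closure of {CName, Balance} across the fragments never reaches {AcctNo}.
Branch → Type, Balance is preserved.
Branch, Balance → CName is preserved.

CName, Balance → AcctNo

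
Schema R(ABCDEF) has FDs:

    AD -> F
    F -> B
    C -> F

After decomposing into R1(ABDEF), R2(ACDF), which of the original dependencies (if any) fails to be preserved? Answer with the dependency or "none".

AD → F lies within R1.
F → B lies within R1.
C → F lies within R2.
Every dependency is enforceable on the fragments, so the decomposition is dependency-preserving.

none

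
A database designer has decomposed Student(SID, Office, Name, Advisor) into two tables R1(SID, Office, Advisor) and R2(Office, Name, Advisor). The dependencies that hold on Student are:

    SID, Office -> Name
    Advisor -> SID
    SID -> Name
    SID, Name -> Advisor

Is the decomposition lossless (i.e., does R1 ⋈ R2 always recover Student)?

Yes

Common attributes: R1 ∩ R2 = {Office, Advisor}.
Closure of {Office, Advisor}: Advisor → SID applies, adding SID; SID → Name applies, adding Name. So (Office, Advisor)⁺ = {SID, Office, Name, Advisor}.
This closure contains every attribute of R1, so R1 ∩ R2 → R1. The join is lossless.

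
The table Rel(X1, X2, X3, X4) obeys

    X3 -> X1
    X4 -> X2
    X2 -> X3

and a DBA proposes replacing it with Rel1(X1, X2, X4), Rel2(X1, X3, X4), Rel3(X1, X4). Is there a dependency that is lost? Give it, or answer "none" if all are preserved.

Check X2 → X3: no single fragment contains all of {X2, X3}, and the restricted closure of {X2} across the fragments never reaches {X3}.
X3 → X1 is preserved.
X4 → X2 is preserved.

X2 -> X3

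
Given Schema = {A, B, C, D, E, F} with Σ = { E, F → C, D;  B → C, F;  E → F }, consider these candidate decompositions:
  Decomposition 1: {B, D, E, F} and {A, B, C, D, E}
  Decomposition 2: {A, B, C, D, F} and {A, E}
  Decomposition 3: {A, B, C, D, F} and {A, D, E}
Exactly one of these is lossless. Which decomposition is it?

Decomposition 1: common = {B, D, E}, closure = {B, C, D, E, F} → lossless.
Decomposition 2: common = {A}, closure = {A} → lossy.
Decomposition 3: common = {A, D}, closure = {A, D} → lossy.

Decomposition 1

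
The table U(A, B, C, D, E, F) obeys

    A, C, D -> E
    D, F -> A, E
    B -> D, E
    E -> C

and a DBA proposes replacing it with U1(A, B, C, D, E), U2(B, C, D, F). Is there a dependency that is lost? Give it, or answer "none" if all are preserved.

D, F -> A, E

Check D, F → A, E: no single fragment contains all of {A, D, E, F}, and the restricted closure of {D, F} across the fragments never reaches {A, E}.
A, C, D → E is preserved.
B → D, E is preserved.
E → C is preserved.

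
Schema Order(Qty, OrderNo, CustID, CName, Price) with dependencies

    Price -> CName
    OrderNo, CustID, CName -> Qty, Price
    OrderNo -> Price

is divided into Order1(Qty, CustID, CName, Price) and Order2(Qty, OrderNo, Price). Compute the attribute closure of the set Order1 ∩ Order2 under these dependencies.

Qty, CName, Price

Order1 ∩ Order2 = {Qty, Price}.
Price → CName applies, adding CName
Closure: {Qty, CName, Price}.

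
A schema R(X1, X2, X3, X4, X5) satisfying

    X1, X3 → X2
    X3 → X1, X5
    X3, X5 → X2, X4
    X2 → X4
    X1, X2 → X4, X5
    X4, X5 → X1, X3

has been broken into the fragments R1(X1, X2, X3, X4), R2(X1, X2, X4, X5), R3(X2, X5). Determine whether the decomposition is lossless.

Chase test. Columns are X1, X2, X3, X4, X5; row i has aⱼ where attribute j ∈ Ri, else bᵢⱼ.
Initial tableau (one row per fragment):
  row 1: a1 a2 a3 a4 b15
  row 2: a1 a2 b23 a4 a5
  row 3: b31 a2 b33 b34 a5
Rows 1 and 3 agree on X2; apply X2→X4 and equate their X4 entries.
Rows 1 and 2 agree on X1, X2; apply X1, X2→X4, X5 and equate their X4, X5 entries.
Rows 1 and 2 agree on X4, X5; apply X4, X5→X1, X3 and equate their X1, X3 entries.
Rows 1 and 3 agree on X4, X5; apply X4, X5→X1, X3 and equate their X1, X3 entries.
Row 1 is now all distinguished symbols — the join is lossless.

Yes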